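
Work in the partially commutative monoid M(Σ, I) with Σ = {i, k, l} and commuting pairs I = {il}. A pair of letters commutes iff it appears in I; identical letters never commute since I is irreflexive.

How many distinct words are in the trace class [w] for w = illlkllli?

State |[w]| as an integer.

piece 0:i — minimal
piece 1:l — minimal
piece 2:l rests on {1:l}
piece 3:l rests on {2:l}
piece 4:k rests on {0:i, 3:l}
piece 5:l rests on {4:k}
piece 6:l rests on {5:l}
piece 7:l rests on {6:l}
piece 8:i rests on {4:k}
minimal pieces: {0:i, 1:l}
ways to finish when only these pieces remain (= sum over removing one remaining piece with nothing left below it):
  1 left: {7}→1  {8}→1
  2 left: {6,7}→1  {7,8}→2
  3 left: {5,6,7}→1  {6,7,8}→3
  4 left: {5,6,7,8}→4
  5 left: {4,5,6,7,8}→4
  6 left: {0,4,5,6,7,8}→4  {3,4,5,6,7,8}→4
  7 left: {0,3,4,5,6,7,8}→8  {2,3,4,5,6,7,8}→4
  placing 0:i first → 4 extensions
  placing 1:l first → 12 extensions
total linear extensions = 16

16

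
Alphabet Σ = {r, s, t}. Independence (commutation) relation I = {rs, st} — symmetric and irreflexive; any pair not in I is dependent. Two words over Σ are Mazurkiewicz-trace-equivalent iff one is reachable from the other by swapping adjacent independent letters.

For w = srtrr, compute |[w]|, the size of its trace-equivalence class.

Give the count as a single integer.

5

piece 0:s — minimal
piece 1:r — minimal
piece 2:t rests on {1:r}
piece 3:r rests on {2:t}
piece 4:r rests on {3:r}
minimal pieces: {0:s, 1:r}
ways to finish when only these pieces remain (= sum over removing one remaining piece with nothing left below it):
  1 left: {0}→1  {4}→1
  2 left: {0,4}→2  {3,4}→1
  3 left: {0,3,4}→3  {2,3,4}→1
  placing 0:s first → 1 extensions
  placing 1:r first → 4 extensions
total linear extensions = 5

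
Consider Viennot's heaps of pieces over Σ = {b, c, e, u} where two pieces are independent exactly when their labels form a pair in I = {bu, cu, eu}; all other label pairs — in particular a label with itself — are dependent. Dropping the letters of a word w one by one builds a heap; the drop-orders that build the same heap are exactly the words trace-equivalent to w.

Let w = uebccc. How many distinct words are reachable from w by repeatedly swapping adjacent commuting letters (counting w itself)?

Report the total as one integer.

6

drop 0:u onto floor
drop 1:e onto floor
drop 2:b onto {1:e}
drop 3:c onto {2:b}
drop 4:c onto {3:c}
drop 5:c onto {4:c}
ground layer = {0:u, 1:e}
drop-orders for the pieces not yet dropped (sum over which currently-grounded one goes next):
  1 to go: {0} 1  {5} 1
  2 to go: {0,5} 2  {4,5} 1
  3 to go: {0,4,5} 3  {3,4,5} 1
  4 to go: {0,3,4,5} 4  {2,3,4,5} 1
  if 0:u drops first: 1 orders
  if 1:e drops first: 5 orders
heap linearizations: 6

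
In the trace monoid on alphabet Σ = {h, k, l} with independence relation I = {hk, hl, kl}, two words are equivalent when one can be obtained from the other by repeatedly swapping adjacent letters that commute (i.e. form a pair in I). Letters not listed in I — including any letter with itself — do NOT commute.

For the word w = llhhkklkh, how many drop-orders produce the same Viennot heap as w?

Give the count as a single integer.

drop 0:l onto floor
drop 1:l onto {0:l}
drop 2:h onto floor
drop 3:h onto {2:h}
drop 4:k onto floor
drop 5:k onto {4:k}
drop 6:l onto {1:l}
drop 7:k onto {5:k}
drop 8:h onto {3:h}
ground layer = {0:l, 2:h, 4:k}
drop-orders for the pieces not yet dropped (sum over which currently-grounded one goes next):
  1 to go: {6} 1  {7} 1  {8} 1
  2 to go: {1,6} 1  {3,8} 1  {5,7} 1  {6,7} 2  {6,8} 2  {7,8} 2
  3 to go: {0,1,6} 1  {1,6,7} 3  {1,6,8} 3  {2,3,8} 1  {3,6,8} 3  {3,7,8} 3  {4,5,7} 1  {5,6,7} 3  {5,7,8} 3  {6,7,8} 6
  4 to go: {0,1,6,7} 4  {0,1,6,8} 4  {1,3,6,8} 6  {1,5,6,7} 6  {1,6,7,8} 12  {2,3,6,8} 4  {2,3,7,8} 4  {3,5,7,8} 6  {3,6,7,8} 12  {4,5,6,7} 4  {4,5,7,8} 4  {5,6,7,8} 12
  5 to go: {0,1,3,6,8} 10  {0,1,5,6,7} 10  {0,1,6,7,8} 20  {1,2,3,6,8} 10  {1,3,6,7,8} 30  {1,4,5,6,7} 10  {1,5,6,7,8} 30  {2,3,5,7,8} 10  {2,3,6,7,8} 20  {3,4,5,7,8} 10  {3,5,6,7,8} 30  {4,5,6,7,8} 20
  6 to go: {0,1,2,3,6,8} 20  {0,1,3,6,7,8} 60  {0,1,4,5,6,7} 20  {0,1,5,6,7,8} 60  {1,2,3,6,7,8} 60  {1,3,5,6,7,8} 90  {1,4,5,6,7,8} 60  {2,3,4,5,7,8} 20  {2,3,5,6,7,8} 60  {3,4,5,6,7,8} 60
  7 to go: {0,1,2,3,6,7,8} 140  {0,1,3,5,6,7,8} 210  {0,1,4,5,6,7,8} 140  {1,2,3,5,6,7,8} 210  {1,3,4,5,6,7,8} 210  {2,3,4,5,6,7,8} 140
  if 0:l drops first: 560 orders
  if 2:h drops first: 560 orders
  if 4:k drops first: 560 orders
heap linearizations: 1680

1680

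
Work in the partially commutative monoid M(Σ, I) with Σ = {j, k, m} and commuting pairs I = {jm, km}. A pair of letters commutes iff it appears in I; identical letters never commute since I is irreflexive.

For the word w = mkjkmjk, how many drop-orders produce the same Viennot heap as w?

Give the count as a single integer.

21

0(m) covers ∅
1(k) covers ∅
2(j) covers 1:k
3(k) covers 2:j
4(m) covers 0:m
5(j) covers 3:k
6(k) covers 5:j
floor of heap: 0:m, 1:k
completions by unplaced set U, small U first (add the entries for U minus each lowest piece of U):
  |U|=1: {4}:1  {6}:1
  |U|=2: {0,4}:1  {4,6}:2  {5,6}:1
  |U|=3: {0,4,6}:3  {3,5,6}:1  {4,5,6}:3
  |U|=4: {0,4,5,6}:6  {2,3,5,6}:1  {3,4,5,6}:4
  |U|=5: {0,3,4,5,6}:10  {1,2,3,5,6}:1  {2,3,4,5,6}:5
  start at 0(m): 6
  start at 1(k): 15
sum over floor = 21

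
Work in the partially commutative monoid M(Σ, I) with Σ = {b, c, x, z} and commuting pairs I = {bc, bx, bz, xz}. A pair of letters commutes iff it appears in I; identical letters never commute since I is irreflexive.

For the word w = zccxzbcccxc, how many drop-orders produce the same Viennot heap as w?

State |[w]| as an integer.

0(z) covers ∅
1(c) covers 0:z
2(c) covers 1:c
3(x) covers 2:c
4(z) covers 2:c
5(b) covers ∅
6(c) covers 3:x, 4:z
7(c) covers 6:c
8(c) covers 7:c
9(x) covers 8:c
10(c) covers 9:x
floor of heap: 0:z, 5:b
completions by unplaced set U, small U first (add the entries for U minus each lowest piece of U):
  |U|=1: {5}:1  {10}:1
  |U|=2: {5,10}:2  {9,10}:1
  |U|=3: {5,9,10}:3  {8,9,10}:1
  |U|=4: {5,8,9,10}:4  {7,8,9,10}:1
  |U|=5: {5,7,8,9,10}:5  {6,7,8,9,10}:1
  |U|=6: {3,6,7,8,9,10}:1  {4,6,7,8,9,10}:1  {5,6,7,8,9,10}:6
  |U|=7: {3,4,6,7,8,9,10}:2  {3,5,6,7,8,9,10}:7  {4,5,6,7,8,9,10}:7
  |U|=8: {2,3,4,6,7,8,9,10}:2  {3,4,5,6,7,8,9,10}:16
  |U|=9: {1,2,3,4,6,7,8,9,10}:2  {2,3,4,5,6,7,8,9,10}:18
  start at 0(z): 20
  start at 5(b): 2
sum over floor = 22

22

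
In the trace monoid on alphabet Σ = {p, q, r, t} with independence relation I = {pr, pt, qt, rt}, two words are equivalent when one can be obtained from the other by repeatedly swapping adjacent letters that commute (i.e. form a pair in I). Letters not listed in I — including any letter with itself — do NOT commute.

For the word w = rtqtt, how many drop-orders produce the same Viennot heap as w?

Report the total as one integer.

drop 0:r onto floor
drop 1:t onto floor
drop 2:q onto {0:r}
drop 3:t onto {1:t}
drop 4:t onto {3:t}
ground layer = {0:r, 1:t}
drop-orders for the pieces not yet dropped (sum over which currently-grounded one goes next):
  1 to go: {2} 1  {4} 1
  2 to go: {0,2} 1  {2,4} 2  {3,4} 1
  3 to go: {0,2,4} 3  {1,3,4} 1  {2,3,4} 3
  if 0:r drops first: 4 orders
  if 1:t drops first: 6 orders
heap linearizations: 10

10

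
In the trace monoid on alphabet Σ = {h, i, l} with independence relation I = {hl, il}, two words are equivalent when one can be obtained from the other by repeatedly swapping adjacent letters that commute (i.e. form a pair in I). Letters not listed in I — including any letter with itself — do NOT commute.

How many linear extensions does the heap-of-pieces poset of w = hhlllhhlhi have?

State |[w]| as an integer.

#0=h has no predecessor
#1=h depends on [0:h]
#2=l has no predecessor
#3=l depends on [2:l]
#4=l depends on [3:l]
#5=h depends on [1:h]
#6=h depends on [5:h]
#7=l depends on [4:l]
#8=h depends on [6:h]
#9=i depends on [8:h]
sources: [0:h, 2:l]
N(rest) = Σ N(rest − s) over sources s of rest; N(one piece) = 1:
  size 1 → [7]=1  [9]=1
  size 2 → [4,7]=1  [7,9]=2  [8,9]=1
  size 3 → [3,4,7]=1  [4,7,9]=3  [6,8,9]=1  [7,8,9]=3
  size 4 → [2,3,4,7]=1  [3,4,7,9]=4  [4,7,8,9]=6  [5,6,8,9]=1  [6,7,8,9]=4
  size 5 → [1,5,6,8,9]=1  [2,3,4,7,9]=5  [3,4,7,8,9]=10  [4,6,7,8,9]=10  [5,6,7,8,9]=5
  size 6 → [0,1,5,6,8,9]=1  [1,5,6,7,8,9]=6  [2,3,4,7,8,9]=15  [3,4,6,7,8,9]=20  [4,5,6,7,8,9]=15
  size 7 → [0,1,5,6,7,8,9]=7  [1,4,5,6,7,8,9]=21  [2,3,4,6,7,8,9]=35  [3,4,5,6,7,8,9]=35
  size 8 → [0,1,4,5,6,7,8,9]=28  [1,3,4,5,6,7,8,9]=56  [2,3,4,5,6,7,8,9]=70
  first=0(h) contributes 126
  first=2(l) contributes 84
|[w]| = 210

210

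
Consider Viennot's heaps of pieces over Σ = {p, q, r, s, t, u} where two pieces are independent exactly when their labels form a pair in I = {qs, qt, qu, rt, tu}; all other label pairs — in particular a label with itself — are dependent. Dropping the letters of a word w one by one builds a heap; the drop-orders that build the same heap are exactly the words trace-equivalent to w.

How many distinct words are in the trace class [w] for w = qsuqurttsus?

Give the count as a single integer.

#0=q has no predecessor
#1=s has no predecessor
#2=u depends on [1:s]
#3=q depends on [0:q]
#4=u depends on [2:u]
#5=r depends on [3:q, 4:u]
#6=t depends on [1:s]
#7=t depends on [6:t]
#8=s depends on [5:r, 7:t]
#9=u depends on [8:s]
#10=s depends on [9:u]
sources: [0:q, 1:s]
N(rest) = Σ N(rest − s) over sources s of rest; N(one piece) = 1:
  size 1 → [10]=1
  size 2 → [9,10]=1
  size 3 → [8,9,10]=1
  size 4 → [5,8,9,10]=1  [7,8,9,10]=1
  size 5 → [3,5,8,9,10]=1  [4,5,8,9,10]=1  [5,7,8,9,10]=2  [6,7,8,9,10]=1
  size 6 → [0,3,5,8,9,10]=1  [2,4,5,8,9,10]=1  [3,4,5,8,9,10]=2  [3,5,7,8,9,10]=3  [4,5,7,8,9,10]=3  [5,6,7,8,9,10]=3
  size 7 → [0,3,4,5,8,9,10]=3  [0,3,5,7,8,9,10]=4  [2,3,4,5,8,9,10]=3  [2,4,5,7,8,9,10]=4  [3,4,5,7,8,9,10]=8  [3,5,6,7,8,9,10]=6  [4,5,6,7,8,9,10]=6
  size 8 → [0,2,3,4,5,8,9,10]=6  [0,3,4,5,7,8,9,10]=15  [0,3,5,6,7,8,9,10]=10  [2,3,4,5,7,8,9,10]=15  [2,4,5,6,7,8,9,10]=10  [3,4,5,6,7,8,9,10]=20
  size 9 → [0,2,3,4,5,7,8,9,10]=36  [0,3,4,5,6,7,8,9,10]=45  [1,2,4,5,6,7,8,9,10]=10  [2,3,4,5,6,7,8,9,10]=45
  first=0(q) contributes 55
  first=1(s) contributes 126
|[w]| = 181

181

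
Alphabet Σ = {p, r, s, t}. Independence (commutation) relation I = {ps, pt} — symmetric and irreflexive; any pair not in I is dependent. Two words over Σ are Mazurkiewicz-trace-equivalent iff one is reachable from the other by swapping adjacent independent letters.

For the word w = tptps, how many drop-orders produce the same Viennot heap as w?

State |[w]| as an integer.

10

piece 0:t — minimal
piece 1:p — minimal
piece 2:t rests on {0:t}
piece 3:p rests on {1:p}
piece 4:s rests on {2:t}
minimal pieces: {0:t, 1:p}
ways to finish when only these pieces remain (= sum over removing one remaining piece with nothing left below it):
  1 left: {3}→1  {4}→1
  2 left: {1,3}→1  {2,4}→1  {3,4}→2
  3 left: {0,2,4}→1  {1,3,4}→3  {2,3,4}→3
  placing 0:t first → 6 extensions
  placing 1:p first → 4 extensions
total linear extensions = 10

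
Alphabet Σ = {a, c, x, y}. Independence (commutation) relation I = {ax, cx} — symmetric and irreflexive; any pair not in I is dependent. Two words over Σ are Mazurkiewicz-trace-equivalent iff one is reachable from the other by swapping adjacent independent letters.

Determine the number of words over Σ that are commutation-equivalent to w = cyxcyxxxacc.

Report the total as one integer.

piece 0:c — minimal
piece 1:y rests on {0:c}
piece 2:x rests on {1:y}
piece 3:c rests on {1:y}
piece 4:y rests on {2:x, 3:c}
piece 5:x rests on {4:y}
piece 6:x rests on {5:x}
piece 7:x rests on {6:x}
piece 8:a rests on {4:y}
piece 9:c rests on {8:a}
piece 10:c rests on {9:c}
minimal pieces: {0:c}
ways to finish when only these pieces remain (= sum over removing one remaining piece with nothing left below it):
  1 left: {7}→1  {10}→1
  2 left: {6,7}→1  {7,10}→2  {9,10}→1
  3 left: {5,6,7}→1  {6,7,10}→3  {7,9,10}→3  {8,9,10}→1
  4 left: {5,6,7,10}→4  {6,7,9,10}→6  {7,8,9,10}→4
  5 left: {5,6,7,9,10}→10  {6,7,8,9,10}→10
  6 left: {5,6,7,8,9,10}→20
  7 left: {4,5,6,7,8,9,10}→20
  8 left: {2,4,5,6,7,8,9,10}→20  {3,4,5,6,7,8,9,10}→20
  9 left: {2,3,4,5,6,7,8,9,10}→40
  placing 0:c first → 40 extensions

40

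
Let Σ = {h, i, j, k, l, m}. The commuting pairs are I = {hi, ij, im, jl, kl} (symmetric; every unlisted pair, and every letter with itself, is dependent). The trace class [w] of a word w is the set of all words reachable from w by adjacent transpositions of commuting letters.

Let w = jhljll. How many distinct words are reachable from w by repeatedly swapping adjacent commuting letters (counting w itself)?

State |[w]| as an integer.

#0=j has no predecessor
#1=h depends on [0:j]
#2=l depends on [1:h]
#3=j depends on [1:h]
#4=l depends on [2:l]
#5=l depends on [4:l]
sources: [0:j]
N(rest) = Σ N(rest − s) over sources s of rest; N(one piece) = 1:
  size 1 → [3]=1  [5]=1
  size 2 → [3,5]=2  [4,5]=1
  size 3 → [2,4,5]=1  [3,4,5]=3
  size 4 → [2,3,4,5]=4
  first=0(j) contributes 4

4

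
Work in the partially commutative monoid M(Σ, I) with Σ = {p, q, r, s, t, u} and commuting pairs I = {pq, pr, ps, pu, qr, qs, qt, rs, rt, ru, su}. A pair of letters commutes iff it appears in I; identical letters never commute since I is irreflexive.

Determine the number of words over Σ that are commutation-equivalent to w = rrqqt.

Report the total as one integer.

30

#0=r has no predecessor
#1=r depends on [0:r]
#2=q has no predecessor
#3=q depends on [2:q]
#4=t has no predecessor
sources: [0:r, 2:q, 4:t]
N(rest) = Σ N(rest − s) over sources s of rest; N(one piece) = 1:
  size 1 → [1]=1  [3]=1  [4]=1
  size 2 → [0,1]=1  [1,3]=2  [1,4]=2  [2,3]=1  [3,4]=2
  size 3 → [0,1,3]=3  [0,1,4]=3  [1,2,3]=3  [1,3,4]=6  [2,3,4]=3
  first=0(r) contributes 12
  first=2(q) contributes 12
  first=4(t) contributes 6
|[w]| = 30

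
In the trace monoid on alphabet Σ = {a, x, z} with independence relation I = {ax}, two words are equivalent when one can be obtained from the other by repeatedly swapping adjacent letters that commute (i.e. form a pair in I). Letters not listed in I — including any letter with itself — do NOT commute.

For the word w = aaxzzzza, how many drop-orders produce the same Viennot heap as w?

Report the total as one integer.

piece 0:a — minimal
piece 1:a rests on {0:a}
piece 2:x — minimal
piece 3:z rests on {1:a, 2:x}
piece 4:z rests on {3:z}
piece 5:z rests on {4:z}
piece 6:z rests on {5:z}
piece 7:a rests on {6:z}
minimal pieces: {0:a, 2:x}
ways to finish when only these pieces remain (= sum over removing one remaining piece with nothing left below it):
  1 left: {7}→1
  2 left: {6,7}→1
  3 left: {5,6,7}→1
  4 left: {4,5,6,7}→1
  5 left: {3,4,5,6,7}→1
  6 left: {1,3,4,5,6,7}→1  {2,3,4,5,6,7}→1
  placing 0:a first → 2 extensions
  placing 2:x first → 1 extensions
total linear extensions = 3

3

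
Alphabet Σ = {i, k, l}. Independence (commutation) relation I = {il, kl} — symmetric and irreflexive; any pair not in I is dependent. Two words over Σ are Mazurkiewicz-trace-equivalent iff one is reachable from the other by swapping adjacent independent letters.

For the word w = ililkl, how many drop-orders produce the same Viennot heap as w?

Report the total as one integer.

#0=i has no predecessor
#1=l has no predecessor
#2=i depends on [0:i]
#3=l depends on [1:l]
#4=k depends on [2:i]
#5=l depends on [3:l]
sources: [0:i, 1:l]
N(rest) = Σ N(rest − s) over sources s of rest; N(one piece) = 1:
  size 1 → [4]=1  [5]=1
  size 2 → [2,4]=1  [3,5]=1  [4,5]=2
  size 3 → [0,2,4]=1  [1,3,5]=1  [2,4,5]=3  [3,4,5]=3
  size 4 → [0,2,4,5]=4  [1,3,4,5]=4  [2,3,4,5]=6
  first=0(i) contributes 10
  first=1(l) contributes 10
|[w]| = 20

20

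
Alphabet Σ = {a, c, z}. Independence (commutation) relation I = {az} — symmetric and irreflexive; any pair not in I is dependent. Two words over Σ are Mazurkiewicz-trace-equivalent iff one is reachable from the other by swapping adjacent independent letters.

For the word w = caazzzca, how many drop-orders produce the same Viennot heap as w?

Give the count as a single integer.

10

drop 0:c onto floor
drop 1:a onto {0:c}
drop 2:a onto {1:a}
drop 3:z onto {0:c}
drop 4:z onto {3:z}
drop 5:z onto {4:z}
drop 6:c onto {2:a, 5:z}
drop 7:a onto {6:c}
ground layer = {0:c}
drop-orders for the pieces not yet dropped (sum over which currently-grounded one goes next):
  1 to go: {7} 1
  2 to go: {6,7} 1
  3 to go: {2,6,7} 1  {5,6,7} 1
  4 to go: {1,2,6,7} 1  {2,5,6,7} 2  {4,5,6,7} 1
  5 to go: {1,2,5,6,7} 3  {2,4,5,6,7} 3  {3,4,5,6,7} 1
  6 to go: {1,2,4,5,6,7} 6  {2,3,4,5,6,7} 4
  if 0:c drops first: 10 orders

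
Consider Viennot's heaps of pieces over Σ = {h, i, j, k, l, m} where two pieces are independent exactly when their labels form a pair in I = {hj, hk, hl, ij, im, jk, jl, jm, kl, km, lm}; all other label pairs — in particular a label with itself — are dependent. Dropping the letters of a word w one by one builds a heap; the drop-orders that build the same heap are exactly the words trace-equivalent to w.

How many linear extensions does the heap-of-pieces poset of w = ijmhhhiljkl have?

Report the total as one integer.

#0=i has no predecessor
#1=j has no predecessor
#2=m has no predecessor
#3=h depends on [0:i, 2:m]
#4=h depends on [3:h]
#5=h depends on [4:h]
#6=i depends on [5:h]
#7=l depends on [6:i]
#8=j depends on [1:j]
#9=k depends on [6:i]
#10=l depends on [7:l]
sources: [0:i, 1:j, 2:m]
N(rest) = Σ N(rest − s) over sources s of rest; N(one piece) = 1:
  size 1 → [8]=1  [9]=1  [10]=1
  size 2 → [1,8]=1  [7,10]=1  [8,9]=2  [8,10]=2  [9,10]=2
  size 3 → [1,8,9]=3  [1,8,10]=3  [7,8,10]=3  [7,9,10]=3  [8,9,10]=6
  size 4 → [1,7,8,10]=6  [1,8,9,10]=12  [6,7,9,10]=3  [7,8,9,10]=12
  size 5 → [1,7,8,9,10]=30  [5,6,7,9,10]=3  [6,7,8,9,10]=15
  size 6 → [1,6,7,8,9,10]=45  [4,5,6,7,9,10]=3  [5,6,7,8,9,10]=18
  size 7 → [1,5,6,7,8,9,10]=63  [3,4,5,6,7,9,10]=3  [4,5,6,7,8,9,10]=21
  size 8 → [0,3,4,5,6,7,9,10]=3  [1,4,5,6,7,8,9,10]=84  [2,3,4,5,6,7,9,10]=3  [3,4,5,6,7,8,9,10]=24
  size 9 → [0,2,3,4,5,6,7,9,10]=6  [0,3,4,5,6,7,8,9,10]=27  [1,3,4,5,6,7,8,9,10]=108  [2,3,4,5,6,7,8,9,10]=27
  first=0(i) contributes 135
  first=1(j) contributes 60
  first=2(m) contributes 135
|[w]| = 330

330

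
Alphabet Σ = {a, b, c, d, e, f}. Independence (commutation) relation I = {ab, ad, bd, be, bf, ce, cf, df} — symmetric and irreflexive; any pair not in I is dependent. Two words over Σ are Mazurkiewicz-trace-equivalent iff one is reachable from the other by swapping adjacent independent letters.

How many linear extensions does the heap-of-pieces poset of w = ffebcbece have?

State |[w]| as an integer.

126

#0=f has no predecessor
#1=f depends on [0:f]
#2=e depends on [1:f]
#3=b has no predecessor
#4=c depends on [3:b]
#5=b depends on [4:c]
#6=e depends on [2:e]
#7=c depends on [5:b]
#8=e depends on [6:e]
sources: [0:f, 3:b]
N(rest) = Σ N(rest − s) over sources s of rest; N(one piece) = 1:
  size 1 → [7]=1  [8]=1
  size 2 → [5,7]=1  [6,8]=1  [7,8]=2
  size 3 → [2,6,8]=1  [4,5,7]=1  [5,7,8]=3  [6,7,8]=3
  size 4 → [1,2,6,8]=1  [2,6,7,8]=4  [3,4,5,7]=1  [4,5,7,8]=4  [5,6,7,8]=6
  size 5 → [0,1,2,6,8]=1  [1,2,6,7,8]=5  [2,5,6,7,8]=10  [3,4,5,7,8]=5  [4,5,6,7,8]=10
  size 6 → [0,1,2,6,7,8]=6  [1,2,5,6,7,8]=15  [2,4,5,6,7,8]=20  [3,4,5,6,7,8]=15
  size 7 → [0,1,2,5,6,7,8]=21  [1,2,4,5,6,7,8]=35  [2,3,4,5,6,7,8]=35
  first=0(f) contributes 70
  first=3(b) contributes 56
|[w]| = 126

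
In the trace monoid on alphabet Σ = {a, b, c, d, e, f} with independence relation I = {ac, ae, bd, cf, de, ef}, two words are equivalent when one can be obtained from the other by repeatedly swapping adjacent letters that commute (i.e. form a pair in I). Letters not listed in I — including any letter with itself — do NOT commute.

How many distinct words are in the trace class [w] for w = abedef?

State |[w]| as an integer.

drop 0:a onto floor
drop 1:b onto {0:a}
drop 2:e onto {1:b}
drop 3:d onto {0:a}
drop 4:e onto {2:e}
drop 5:f onto {1:b, 3:d}
ground layer = {0:a}
drop-orders for the pieces not yet dropped (sum over which currently-grounded one goes next):
  1 to go: {4} 1  {5} 1
  2 to go: {2,4} 1  {3,5} 1  {4,5} 2
  3 to go: {2,4,5} 3  {3,4,5} 3
  4 to go: {1,2,4,5} 3  {2,3,4,5} 6
  if 0:a drops first: 9 orders

9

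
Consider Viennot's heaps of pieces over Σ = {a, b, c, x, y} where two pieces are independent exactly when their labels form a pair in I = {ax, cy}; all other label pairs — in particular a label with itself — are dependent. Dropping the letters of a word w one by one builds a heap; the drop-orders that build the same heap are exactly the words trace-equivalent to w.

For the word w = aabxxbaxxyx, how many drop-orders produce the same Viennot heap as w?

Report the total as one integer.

3

drop 0:a onto floor
drop 1:a onto {0:a}
drop 2:b onto {1:a}
drop 3:x onto {2:b}
drop 4:x onto {3:x}
drop 5:b onto {4:x}
drop 6:a onto {5:b}
drop 7:x onto {5:b}
drop 8:x onto {7:x}
drop 9:y onto {6:a, 8:x}
drop 10:x onto {9:y}
ground layer = {0:a}
drop-orders for the pieces not yet dropped (sum over which currently-grounded one goes next):
  1 to go: {10} 1
  2 to go: {9,10} 1
  3 to go: {6,9,10} 1  {8,9,10} 1
  4 to go: {6,8,9,10} 2  {7,8,9,10} 1
  5 to go: {6,7,8,9,10} 3
  6 to go: {5,6,7,8,9,10} 3
  7 to go: {4,5,6,7,8,9,10} 3
  8 to go: {3,4,5,6,7,8,9,10} 3
  9 to go: {2,3,4,5,6,7,8,9,10} 3
  if 0:a drops first: 3 orders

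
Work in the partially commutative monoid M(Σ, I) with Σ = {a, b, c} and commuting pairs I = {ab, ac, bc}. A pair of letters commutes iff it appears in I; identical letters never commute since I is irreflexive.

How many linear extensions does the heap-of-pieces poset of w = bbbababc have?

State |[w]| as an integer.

168

#0=b has no predecessor
#1=b depends on [0:b]
#2=b depends on [1:b]
#3=a has no predecessor
#4=b depends on [2:b]
#5=a depends on [3:a]
#6=b depends on [4:b]
#7=c has no predecessor
sources: [0:b, 3:a, 7:c]
N(rest) = Σ N(rest − s) over sources s of rest; N(one piece) = 1:
  size 1 → [5]=1  [6]=1  [7]=1
  size 2 → [3,5]=1  [4,6]=1  [5,6]=2  [5,7]=2  [6,7]=2
  size 3 → [2,4,6]=1  [3,5,6]=3  [3,5,7]=3  [4,5,6]=3  [4,6,7]=3  [5,6,7]=6
  size 4 → [1,2,4,6]=1  [2,4,5,6]=4  [2,4,6,7]=4  [3,4,5,6]=6  [3,5,6,7]=12  [4,5,6,7]=12
  size 5 → [0,1,2,4,6]=1  [1,2,4,5,6]=5  [1,2,4,6,7]=5  [2,3,4,5,6]=10  [2,4,5,6,7]=20  [3,4,5,6,7]=30
  size 6 → [0,1,2,4,5,6]=6  [0,1,2,4,6,7]=6  [1,2,3,4,5,6]=15  [1,2,4,5,6,7]=30  [2,3,4,5,6,7]=60
  first=0(b) contributes 105
  first=3(a) contributes 42
  first=7(c) contributes 21
|[w]| = 168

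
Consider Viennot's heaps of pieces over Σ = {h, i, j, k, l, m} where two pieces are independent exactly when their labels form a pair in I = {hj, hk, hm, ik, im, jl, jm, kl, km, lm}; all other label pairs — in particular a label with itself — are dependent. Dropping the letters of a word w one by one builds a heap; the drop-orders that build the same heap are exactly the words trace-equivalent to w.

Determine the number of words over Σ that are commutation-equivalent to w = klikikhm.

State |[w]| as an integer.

piece 0:k — minimal
piece 1:l — minimal
piece 2:i rests on {1:l}
piece 3:k rests on {0:k}
piece 4:i rests on {2:i}
piece 5:k rests on {3:k}
piece 6:h rests on {4:i}
piece 7:m — minimal
minimal pieces: {0:k, 1:l, 7:m}
ways to finish when only these pieces remain (= sum over removing one remaining piece with nothing left below it):
  1 left: {5}→1  {6}→1  {7}→1
  2 left: {3,5}→1  {4,6}→1  {5,6}→2  {5,7}→2  {6,7}→2
  3 left: {0,3,5}→1  {2,4,6}→1  {3,5,6}→3  {3,5,7}→3  {4,5,6}→3  {4,6,7}→3  {5,6,7}→6
  4 left: {0,3,5,6}→4  {0,3,5,7}→4  {1,2,4,6}→1  {2,4,5,6}→4  {2,4,6,7}→4  {3,4,5,6}→6  {3,5,6,7}→12  {4,5,6,7}→12
  5 left: {0,3,4,5,6}→10  {0,3,5,6,7}→20  {1,2,4,5,6}→5  {1,2,4,6,7}→5  {2,3,4,5,6}→10  {2,4,5,6,7}→20  {3,4,5,6,7}→30
  6 left: {0,2,3,4,5,6}→20  {0,3,4,5,6,7}→60  {1,2,3,4,5,6}→15  {1,2,4,5,6,7}→30  {2,3,4,5,6,7}→60
  placing 0:k first → 105 extensions
  placing 1:l first → 140 extensions
  placing 7:m first → 35 extensions
total linear extensions = 280

280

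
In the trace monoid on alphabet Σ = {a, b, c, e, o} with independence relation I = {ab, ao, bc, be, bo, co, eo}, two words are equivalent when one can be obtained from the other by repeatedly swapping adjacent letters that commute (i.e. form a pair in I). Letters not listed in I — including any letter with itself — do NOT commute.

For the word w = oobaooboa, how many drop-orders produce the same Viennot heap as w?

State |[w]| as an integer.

756

#0=o has no predecessor
#1=o depends on [0:o]
#2=b has no predecessor
#3=a has no predecessor
#4=o depends on [1:o]
#5=o depends on [4:o]
#6=b depends on [2:b]
#7=o depends on [5:o]
#8=a depends on [3:a]
sources: [0:o, 2:b, 3:a]
N(rest) = Σ N(rest − s) over sources s of rest; N(one piece) = 1:
  size 1 → [6]=1  [7]=1  [8]=1
  size 2 → [2,6]=1  [3,8]=1  [5,7]=1  [6,7]=2  [6,8]=2  [7,8]=2
  size 3 → [2,6,7]=3  [2,6,8]=3  [3,6,8]=3  [3,7,8]=3  [4,5,7]=1  [5,6,7]=3  [5,7,8]=3  [6,7,8]=6
  size 4 → [1,4,5,7]=1  [2,3,6,8]=6  [2,5,6,7]=6  [2,6,7,8]=12  [3,5,7,8]=6  [3,6,7,8]=12  [4,5,6,7]=4  [4,5,7,8]=4  [5,6,7,8]=12
  size 5 → [0,1,4,5,7]=1  [1,4,5,6,7]=5  [1,4,5,7,8]=5  [2,3,6,7,8]=30  [2,4,5,6,7]=10  [2,5,6,7,8]=30  [3,4,5,7,8]=10  [3,5,6,7,8]=30  [4,5,6,7,8]=20
  size 6 → [0,1,4,5,6,7]=6  [0,1,4,5,7,8]=6  [1,2,4,5,6,7]=15  [1,3,4,5,7,8]=15  [1,4,5,6,7,8]=30  [2,3,5,6,7,8]=90  [2,4,5,6,7,8]=60  [3,4,5,6,7,8]=60
  size 7 → [0,1,2,4,5,6,7]=21  [0,1,3,4,5,7,8]=21  [0,1,4,5,6,7,8]=42  [1,2,4,5,6,7,8]=105  [1,3,4,5,6,7,8]=105  [2,3,4,5,6,7,8]=210
  first=0(o) contributes 420
  first=2(b) contributes 168
  first=3(a) contributes 168
|[w]| = 756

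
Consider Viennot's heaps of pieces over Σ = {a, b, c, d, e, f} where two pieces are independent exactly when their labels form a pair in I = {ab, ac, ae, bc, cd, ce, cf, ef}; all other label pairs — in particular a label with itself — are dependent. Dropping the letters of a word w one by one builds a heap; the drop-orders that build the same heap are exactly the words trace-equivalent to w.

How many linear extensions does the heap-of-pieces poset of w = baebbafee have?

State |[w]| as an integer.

64

drop 0:b onto floor
drop 1:a onto floor
drop 2:e onto {0:b}
drop 3:b onto {2:e}
drop 4:b onto {3:b}
drop 5:a onto {1:a}
drop 6:f onto {4:b, 5:a}
drop 7:e onto {4:b}
drop 8:e onto {7:e}
ground layer = {0:b, 1:a}
drop-orders for the pieces not yet dropped (sum over which currently-grounded one goes next):
  1 to go: {6} 1  {8} 1
  2 to go: {5,6} 1  {6,8} 2  {7,8} 1
  3 to go: {1,5,6} 1  {5,6,8} 3  {6,7,8} 3
  4 to go: {1,5,6,8} 4  {4,6,7,8} 3  {5,6,7,8} 6
  5 to go: {1,5,6,7,8} 10  {3,4,6,7,8} 3  {4,5,6,7,8} 9
  6 to go: {1,4,5,6,7,8} 19  {2,3,4,6,7,8} 3  {3,4,5,6,7,8} 12
  7 to go: {0,2,3,4,6,7,8} 3  {1,3,4,5,6,7,8} 31  {2,3,4,5,6,7,8} 15
  if 0:b drops first: 46 orders
  if 1:a drops first: 18 orders
heap linearizations: 64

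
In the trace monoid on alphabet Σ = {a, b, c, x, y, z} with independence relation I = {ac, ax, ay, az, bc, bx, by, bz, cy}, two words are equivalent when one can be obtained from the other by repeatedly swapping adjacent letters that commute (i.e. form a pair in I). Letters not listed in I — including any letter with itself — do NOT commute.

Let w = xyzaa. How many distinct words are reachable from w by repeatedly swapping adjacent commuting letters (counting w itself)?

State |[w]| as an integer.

#0=x has no predecessor
#1=y depends on [0:x]
#2=z depends on [1:y]
#3=a has no predecessor
#4=a depends on [3:a]
sources: [0:x, 3:a]
N(rest) = Σ N(rest − s) over sources s of rest; N(one piece) = 1:
  size 1 → [2]=1  [4]=1
  size 2 → [1,2]=1  [2,4]=2  [3,4]=1
  size 3 → [0,1,2]=1  [1,2,4]=3  [2,3,4]=3
  first=0(x) contributes 6
  first=3(a) contributes 4
|[w]| = 10

10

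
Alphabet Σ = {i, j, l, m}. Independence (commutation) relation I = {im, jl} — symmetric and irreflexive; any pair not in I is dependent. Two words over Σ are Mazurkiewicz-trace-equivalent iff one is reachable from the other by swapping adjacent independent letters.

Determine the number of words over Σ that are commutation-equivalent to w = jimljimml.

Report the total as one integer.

12

0(j) covers ∅
1(i) covers 0:j
2(m) covers 0:j
3(l) covers 1:i, 2:m
4(j) covers 1:i, 2:m
5(i) covers 3:l, 4:j
6(m) covers 3:l, 4:j
7(m) covers 6:m
8(l) covers 5:i, 7:m
floor of heap: 0:j
completions by unplaced set U, small U first (add the entries for U minus each lowest piece of U):
  |U|=1: {8}:1
  |U|=2: {5,8}:1  {7,8}:1
  |U|=3: {5,7,8}:2  {6,7,8}:1
  |U|=4: {5,6,7,8}:3
  |U|=5: {3,5,6,7,8}:3  {4,5,6,7,8}:3
  |U|=6: {3,4,5,6,7,8}:6
  |U|=7: {1,3,4,5,6,7,8}:6  {2,3,4,5,6,7,8}:6
  start at 0(j): 12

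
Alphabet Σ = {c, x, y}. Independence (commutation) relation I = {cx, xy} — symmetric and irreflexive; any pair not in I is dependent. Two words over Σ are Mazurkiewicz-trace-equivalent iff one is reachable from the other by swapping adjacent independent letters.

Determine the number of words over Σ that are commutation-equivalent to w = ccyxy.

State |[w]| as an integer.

5

piece 0:c — minimal
piece 1:c rests on {0:c}
piece 2:y rests on {1:c}
piece 3:x — minimal
piece 4:y rests on {2:y}
minimal pieces: {0:c, 3:x}
ways to finish when only these pieces remain (= sum over removing one remaining piece with nothing left below it):
  1 left: {3}→1  {4}→1
  2 left: {2,4}→1  {3,4}→2
  3 left: {1,2,4}→1  {2,3,4}→3
  placing 0:c first → 4 extensions
  placing 3:x first → 1 extensions
total linear extensions = 5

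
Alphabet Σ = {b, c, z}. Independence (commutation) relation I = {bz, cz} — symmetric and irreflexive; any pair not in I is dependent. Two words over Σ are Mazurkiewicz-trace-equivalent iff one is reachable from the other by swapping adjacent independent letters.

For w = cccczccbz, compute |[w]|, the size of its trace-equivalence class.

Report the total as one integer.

36

0(c) covers ∅
1(c) covers 0:c
2(c) covers 1:c
3(c) covers 2:c
4(z) covers ∅
5(c) covers 3:c
6(c) covers 5:c
7(b) covers 6:c
8(z) covers 4:z
floor of heap: 0:c, 4:z
completions by unplaced set U, small U first (add the entries for U minus each lowest piece of U):
  |U|=1: {7}:1  {8}:1
  |U|=2: {4,8}:1  {6,7}:1  {7,8}:2
  |U|=3: {4,7,8}:3  {5,6,7}:1  {6,7,8}:3
  |U|=4: {3,5,6,7}:1  {4,6,7,8}:6  {5,6,7,8}:4
  |U|=5: {2,3,5,6,7}:1  {3,5,6,7,8}:5  {4,5,6,7,8}:10
  |U|=6: {1,2,3,5,6,7}:1  {2,3,5,6,7,8}:6  {3,4,5,6,7,8}:15
  |U|=7: {0,1,2,3,5,6,7}:1  {1,2,3,5,6,7,8}:7  {2,3,4,5,6,7,8}:21
  start at 0(c): 28
  start at 4(z): 8
sum over floor = 36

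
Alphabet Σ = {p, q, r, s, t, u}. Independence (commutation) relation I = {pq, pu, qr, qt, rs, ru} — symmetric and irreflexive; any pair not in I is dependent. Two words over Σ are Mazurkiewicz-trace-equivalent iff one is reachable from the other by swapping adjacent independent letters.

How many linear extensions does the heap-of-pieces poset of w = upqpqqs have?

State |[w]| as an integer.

15

0(u) covers ∅
1(p) covers ∅
2(q) covers 0:u
3(p) covers 1:p
4(q) covers 2:q
5(q) covers 4:q
6(s) covers 3:p, 5:q
floor of heap: 0:u, 1:p
completions by unplaced set U, small U first (add the entries for U minus each lowest piece of U):
  |U|=1: {6}:1
  |U|=2: {3,6}:1  {5,6}:1
  |U|=3: {1,3,6}:1  {3,5,6}:2  {4,5,6}:1
  |U|=4: {1,3,5,6}:3  {2,4,5,6}:1  {3,4,5,6}:3
  |U|=5: {0,2,4,5,6}:1  {1,3,4,5,6}:6  {2,3,4,5,6}:4
  start at 0(u): 10
  start at 1(p): 5
sum over floor = 15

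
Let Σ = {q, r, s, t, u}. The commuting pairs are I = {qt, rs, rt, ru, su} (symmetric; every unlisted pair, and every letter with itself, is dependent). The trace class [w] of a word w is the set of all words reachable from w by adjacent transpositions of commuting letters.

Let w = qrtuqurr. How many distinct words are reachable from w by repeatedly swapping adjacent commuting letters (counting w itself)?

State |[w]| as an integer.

15

#0=q has no predecessor
#1=r depends on [0:q]
#2=t has no predecessor
#3=u depends on [0:q, 2:t]
#4=q depends on [1:r, 3:u]
#5=u depends on [4:q]
#6=r depends on [4:q]
#7=r depends on [6:r]
sources: [0:q, 2:t]
N(rest) = Σ N(rest − s) over sources s of rest; N(one piece) = 1:
  size 1 → [5]=1  [7]=1
  size 2 → [5,7]=2  [6,7]=1
  size 3 → [5,6,7]=3
  size 4 → [4,5,6,7]=3
  size 5 → [1,4,5,6,7]=3  [3,4,5,6,7]=3
  size 6 → [1,3,4,5,6,7]=6  [2,3,4,5,6,7]=3
  first=0(q) contributes 9
  first=2(t) contributes 6
|[w]| = 15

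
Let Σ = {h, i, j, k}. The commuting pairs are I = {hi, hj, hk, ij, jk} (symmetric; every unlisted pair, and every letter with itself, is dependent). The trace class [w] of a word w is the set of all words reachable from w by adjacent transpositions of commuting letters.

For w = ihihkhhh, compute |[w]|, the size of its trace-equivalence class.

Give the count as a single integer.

piece 0:i — minimal
piece 1:h — minimal
piece 2:i rests on {0:i}
piece 3:h rests on {1:h}
piece 4:k rests on {2:i}
piece 5:h rests on {3:h}
piece 6:h rests on {5:h}
piece 7:h rests on {6:h}
minimal pieces: {0:i, 1:h}
ways to finish when only these pieces remain (= sum over removing one remaining piece with nothing left below it):
  1 left: {4}→1  {7}→1
  2 left: {2,4}→1  {4,7}→2  {6,7}→1
  3 left: {0,2,4}→1  {2,4,7}→3  {4,6,7}→3  {5,6,7}→1
  4 left: {0,2,4,7}→4  {2,4,6,7}→6  {3,5,6,7}→1  {4,5,6,7}→4
  5 left: {0,2,4,6,7}→10  {1,3,5,6,7}→1  {2,4,5,6,7}→10  {3,4,5,6,7}→5
  6 left: {0,2,4,5,6,7}→20  {1,3,4,5,6,7}→6  {2,3,4,5,6,7}→15
  placing 0:i first → 21 extensions
  placing 1:h first → 35 extensions
total linear extensions = 56

56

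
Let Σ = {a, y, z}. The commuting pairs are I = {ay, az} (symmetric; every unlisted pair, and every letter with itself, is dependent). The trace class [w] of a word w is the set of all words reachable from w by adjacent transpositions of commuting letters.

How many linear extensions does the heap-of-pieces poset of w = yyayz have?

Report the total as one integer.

5

#0=y has no predecessor
#1=y depends on [0:y]
#2=a has no predecessor
#3=y depends on [1:y]
#4=z depends on [3:y]
sources: [0:y, 2:a]
N(rest) = Σ N(rest − s) over sources s of rest; N(one piece) = 1:
  size 1 → [2]=1  [4]=1
  size 2 → [2,4]=2  [3,4]=1
  size 3 → [1,3,4]=1  [2,3,4]=3
  first=0(y) contributes 4
  first=2(a) contributes 1
|[w]| = 5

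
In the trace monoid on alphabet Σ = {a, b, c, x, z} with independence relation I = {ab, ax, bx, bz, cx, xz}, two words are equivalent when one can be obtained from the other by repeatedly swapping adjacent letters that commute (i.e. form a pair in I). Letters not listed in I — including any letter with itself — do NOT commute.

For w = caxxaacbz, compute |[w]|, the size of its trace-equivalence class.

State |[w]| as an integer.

72

drop 0:c onto floor
drop 1:a onto {0:c}
drop 2:x onto floor
drop 3:x onto {2:x}
drop 4:a onto {1:a}
drop 5:a onto {4:a}
drop 6:c onto {5:a}
drop 7:b onto {6:c}
drop 8:z onto {6:c}
ground layer = {0:c, 2:x}
drop-orders for the pieces not yet dropped (sum over which currently-grounded one goes next):
  1 to go: {3} 1  {7} 1  {8} 1
  2 to go: {2,3} 1  {3,7} 2  {3,8} 2  {7,8} 2
  3 to go: {2,3,7} 3  {2,3,8} 3  {3,7,8} 6  {6,7,8} 2
  4 to go: {2,3,7,8} 12  {3,6,7,8} 8  {5,6,7,8} 2
  5 to go: {2,3,6,7,8} 20  {3,5,6,7,8} 10  {4,5,6,7,8} 2
  6 to go: {1,4,5,6,7,8} 2  {2,3,5,6,7,8} 30  {3,4,5,6,7,8} 12
  7 to go: {0,1,4,5,6,7,8} 2  {1,3,4,5,6,7,8} 14  {2,3,4,5,6,7,8} 42
  if 0:c drops first: 56 orders
  if 2:x drops first: 16 orders
heap linearizations: 72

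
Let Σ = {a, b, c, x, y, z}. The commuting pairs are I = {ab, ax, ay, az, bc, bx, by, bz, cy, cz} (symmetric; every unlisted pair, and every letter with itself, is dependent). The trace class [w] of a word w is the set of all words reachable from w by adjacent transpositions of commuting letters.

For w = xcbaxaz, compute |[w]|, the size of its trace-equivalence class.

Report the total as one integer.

piece 0:x — minimal
piece 1:c rests on {0:x}
piece 2:b — minimal
piece 3:a rests on {1:c}
piece 4:x rests on {1:c}
piece 5:a rests on {3:a}
piece 6:z rests on {4:x}
minimal pieces: {0:x, 2:b}
ways to finish when only these pieces remain (= sum over removing one remaining piece with nothing left below it):
  1 left: {2}→1  {5}→1  {6}→1
  2 left: {2,5}→2  {2,6}→2  {3,5}→1  {4,6}→1  {5,6}→2
  3 left: {2,3,5}→3  {2,4,6}→3  {2,5,6}→6  {3,5,6}→3  {4,5,6}→3
  4 left: {2,3,5,6}→12  {2,4,5,6}→12  {3,4,5,6}→6
  5 left: {1,3,4,5,6}→6  {2,3,4,5,6}→30
  placing 0:x first → 36 extensions
  placing 2:b first → 6 extensions
total linear extensions = 42

42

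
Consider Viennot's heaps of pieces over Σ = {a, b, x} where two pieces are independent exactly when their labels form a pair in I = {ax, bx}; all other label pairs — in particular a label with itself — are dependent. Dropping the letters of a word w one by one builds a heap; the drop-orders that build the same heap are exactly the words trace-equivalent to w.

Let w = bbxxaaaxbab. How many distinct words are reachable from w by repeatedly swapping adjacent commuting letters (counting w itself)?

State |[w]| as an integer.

0(b) covers ∅
1(b) covers 0:b
2(x) covers ∅
3(x) covers 2:x
4(a) covers 1:b
5(a) covers 4:a
6(a) covers 5:a
7(x) covers 3:x
8(b) covers 6:a
9(a) covers 8:b
10(b) covers 9:a
floor of heap: 0:b, 2:x
completions by unplaced set U, small U first (add the entries for U minus each lowest piece of U):
  |U|=1: {7}:1  {10}:1
  |U|=2: {3,7}:1  {7,10}:2  {9,10}:1
  |U|=3: {2,3,7}:1  {3,7,10}:3  {7,9,10}:3  {8,9,10}:1
  |U|=4: {2,3,7,10}:4  {3,7,9,10}:6  {6,8,9,10}:1  {7,8,9,10}:4
  |U|=5: {2,3,7,9,10}:10  {3,7,8,9,10}:10  {5,6,8,9,10}:1  {6,7,8,9,10}:5
  |U|=6: {2,3,7,8,9,10}:20  {3,6,7,8,9,10}:15  {4,5,6,8,9,10}:1  {5,6,7,8,9,10}:6
  |U|=7: {1,4,5,6,8,9,10}:1  {2,3,6,7,8,9,10}:35  {3,5,6,7,8,9,10}:21  {4,5,6,7,8,9,10}:7
  |U|=8: {0,1,4,5,6,8,9,10}:1  {1,4,5,6,7,8,9,10}:8  {2,3,5,6,7,8,9,10}:56  {3,4,5,6,7,8,9,10}:28
  |U|=9: {0,1,4,5,6,7,8,9,10}:9  {1,3,4,5,6,7,8,9,10}:36  {2,3,4,5,6,7,8,9,10}:84
  start at 0(b): 120
  start at 2(x): 45
sum over floor = 165

165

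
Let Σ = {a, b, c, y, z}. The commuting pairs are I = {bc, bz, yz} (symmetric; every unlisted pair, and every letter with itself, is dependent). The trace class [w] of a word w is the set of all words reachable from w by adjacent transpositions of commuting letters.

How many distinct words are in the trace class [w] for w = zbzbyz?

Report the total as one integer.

20

drop 0:z onto floor
drop 1:b onto floor
drop 2:z onto {0:z}
drop 3:b onto {1:b}
drop 4:y onto {3:b}
drop 5:z onto {2:z}
ground layer = {0:z, 1:b}
drop-orders for the pieces not yet dropped (sum over which currently-grounded one goes next):
  1 to go: {4} 1  {5} 1
  2 to go: {2,5} 1  {3,4} 1  {4,5} 2
  3 to go: {0,2,5} 1  {1,3,4} 1  {2,4,5} 3  {3,4,5} 3
  4 to go: {0,2,4,5} 4  {1,3,4,5} 4  {2,3,4,5} 6
  if 0:z drops first: 10 orders
  if 1:b drops first: 10 orders
heap linearizations: 20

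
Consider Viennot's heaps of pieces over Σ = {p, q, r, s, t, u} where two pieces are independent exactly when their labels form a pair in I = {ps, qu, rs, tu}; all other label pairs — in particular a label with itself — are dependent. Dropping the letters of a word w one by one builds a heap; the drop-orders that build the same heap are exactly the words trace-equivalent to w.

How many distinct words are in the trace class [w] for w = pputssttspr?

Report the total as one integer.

6

0(p) covers ∅
1(p) covers 0:p
2(u) covers 1:p
3(t) covers 1:p
4(s) covers 2:u, 3:t
5(s) covers 4:s
6(t) covers 5:s
7(t) covers 6:t
8(s) covers 7:t
9(p) covers 7:t
10(r) covers 9:p
floor of heap: 0:p
completions by unplaced set U, small U first (add the entries for U minus each lowest piece of U):
  |U|=1: {8}:1  {10}:1
  |U|=2: {8,10}:2  {9,10}:1
  |U|=3: {8,9,10}:3
  |U|=4: {7,8,9,10}:3
  |U|=5: {6,7,8,9,10}:3
  |U|=6: {5,6,7,8,9,10}:3
  |U|=7: {4,5,6,7,8,9,10}:3
  |U|=8: {2,4,5,6,7,8,9,10}:3  {3,4,5,6,7,8,9,10}:3
  |U|=9: {2,3,4,5,6,7,8,9,10}:6
  start at 0(p): 6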